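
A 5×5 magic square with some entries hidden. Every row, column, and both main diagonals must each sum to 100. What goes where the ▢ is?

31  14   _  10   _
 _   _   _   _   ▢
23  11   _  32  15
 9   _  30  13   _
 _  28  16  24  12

29

Row 3 must total 100; the given cells sum to 81, so (3,3) = 19.
Using row 5: 28 + 16 + 24 + 12 + ? → (5,1) = 100 − 80 = 20.
The remaining cell in column 1 is (2,1) = 100 − 83 = 17.
Column 4: 10 + 32 + 13 + 24 + ? = 100, so (2,4) = 21.
From main diagonal, 100 − (31 + 19 + 13 + 12) gives (2,2) = 25.
The remaining cell in column 2 is (4,2) = 100 − 78 = 22.
Anti-diagonal must total 100; the given cells sum to 82, so (1,5) = 18.
Using row 1: 31 + 14 + 10 + 18 + ? → (1,3) = 100 − 73 = 27.
From row 4, 100 − (9 + 22 + 30 + 13) gives (4,5) = 26.
From column 3, 100 − (27 + 19 + 30 + 16) gives (2,3) = 8.
Column 5 needs 100; the known cells sum to 71, so (2,5) = 29.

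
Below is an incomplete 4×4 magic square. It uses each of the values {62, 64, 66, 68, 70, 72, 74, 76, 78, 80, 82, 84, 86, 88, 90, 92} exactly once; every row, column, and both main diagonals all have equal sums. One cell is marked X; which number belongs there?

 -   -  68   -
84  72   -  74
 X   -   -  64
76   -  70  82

The 16 entries sum to 1232, so each line sums to 1232/4 = 308.
Row 2 needs 308; the known cells sum to 230, so (2,3) = 78.
Row 4: 76 + 70 + 82 + ? = 308, so (4,2) = 80.
From column 3, 308 − (68 + 78 + 70) gives (3,3) = 92.
Column 4 needs 308; the known cells sum to 220, so (1,4) = 88.
Main diagonal must total 308; the given cells sum to 246, so (1,1) = 62.
Anti-diagonal: 88 + 78 + 76 + ? = 308, so (3,2) = 66.
Row 1 must total 308; the given cells sum to 218, so (1,2) = 90.
The remaining cell in row 3 is (3,1) = 308 − 222 = 86.

86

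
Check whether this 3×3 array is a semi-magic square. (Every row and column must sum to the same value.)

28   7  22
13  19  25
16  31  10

Row 1: 28 + 7 + 22 = 57.
Row 2: 13 + 19 + 25 = 57.
Row 3: 16 + 31 + 10 = 57.
Column 1: 28 + 13 + 16 = 57.
Column 2: 7 + 19 + 31 = 57.
Column 3: 22 + 25 + 10 = 57.
All lines sum to 57.

Yes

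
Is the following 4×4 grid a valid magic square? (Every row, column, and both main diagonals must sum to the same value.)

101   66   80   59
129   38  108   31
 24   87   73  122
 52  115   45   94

Yes

Row 1: 101 + 66 + 80 + 59 = 306.
Row 2: 129 + 38 + 108 + 31 = 306.
Row 3: 24 + 87 + 73 + 122 = 306.
Row 4: 52 + 115 + 45 + 94 = 306.
Column 1: 101 + 129 + 24 + 52 = 306.
Column 2: 66 + 38 + 87 + 115 = 306.
Column 3: 80 + 108 + 73 + 45 = 306.
Column 4: 59 + 31 + 122 + 94 = 306.
Main diagonal: 101 + 38 + 73 + 94 = 306.
Anti-diagonal: 59 + 108 + 87 + 52 = 306.
All lines sum to 306.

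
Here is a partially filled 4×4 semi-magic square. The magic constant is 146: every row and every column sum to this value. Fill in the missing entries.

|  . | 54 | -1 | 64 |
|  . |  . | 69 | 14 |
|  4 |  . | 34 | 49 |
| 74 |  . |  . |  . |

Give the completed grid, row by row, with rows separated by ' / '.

29 54 -1 64 / 39 24 69 14 / 4 59 34 49 / 74 9 44 19

Row 1: 54 + (-1) + 64 + ? = 146, so (1,1) = 29.
Using row 3: 4 + 34 + 49 + ? → (3,2) = 146 − 87 = 59.
Using column 1: 29 + 4 + 74 + ? → (2,1) = 146 − 107 = 39.
From column 3, 146 − (-1 + 69 + 34) gives (4,3) = 44.
The remaining cell in column 4 is (4,4) = 146 − 127 = 19.
From row 2, 146 − (39 + 69 + 14) gives (2,2) = 24.
From row 4, 146 − (74 + 44 + 19) gives (4,2) = 9.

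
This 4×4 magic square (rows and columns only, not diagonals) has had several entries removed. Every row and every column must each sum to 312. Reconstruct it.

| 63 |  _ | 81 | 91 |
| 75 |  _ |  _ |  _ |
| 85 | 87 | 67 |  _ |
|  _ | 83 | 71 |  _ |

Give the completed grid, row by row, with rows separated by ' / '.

From row 1, 312 − (63 + 81 + 91) gives (1,2) = 77.
Row 3: 85 + 87 + 67 + ? = 312, so (3,4) = 73.
Using column 1: 63 + 75 + 85 + ? → (4,1) = 312 − 223 = 89.
From column 2, 312 − (77 + 87 + 83) gives (2,2) = 65.
From column 3, 312 − (81 + 67 + 71) gives (2,3) = 93.
Row 2: 75 + 65 + 93 + ? = 312, so (2,4) = 79.
From row 4, 312 − (89 + 83 + 71) gives (4,4) = 69.

63 77 81 91 / 75 65 93 79 / 85 87 67 73 / 89 83 71 69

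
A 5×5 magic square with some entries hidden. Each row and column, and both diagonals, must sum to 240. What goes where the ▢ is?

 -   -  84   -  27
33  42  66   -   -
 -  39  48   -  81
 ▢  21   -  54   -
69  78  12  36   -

The remaining cell in row 5 is (5,5) = 240 − 195 = 45.
From column 2, 240 − (42 + 39 + 21 + 78) gives (1,2) = 60.
Column 3 needs 240; the known cells sum to 210, so (4,3) = 30.
Using main diagonal: 42 + 48 + 54 + 45 + ? → (1,1) = 240 − 189 = 51.
Anti-diagonal must total 240; the given cells sum to 165, so (2,4) = 75.
Row 1 needs 240; the known cells sum to 222, so (1,4) = 18.
The remaining cell in row 2 is (2,5) = 240 − 216 = 24.
Using column 4: 18 + 75 + 54 + 36 + ? → (3,4) = 240 − 183 = 57.
Column 5 must total 240; the given cells sum to 177, so (4,5) = 63.
Row 3: 39 + 48 + 57 + 81 + ? = 240, so (3,1) = 15.
The remaining cell in row 4 is (4,1) = 240 − 168 = 72.

72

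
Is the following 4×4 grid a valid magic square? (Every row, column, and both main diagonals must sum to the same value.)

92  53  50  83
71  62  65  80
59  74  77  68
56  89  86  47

Yes

Row 1: 92 + 53 + 50 + 83 = 278.
Row 2: 71 + 62 + 65 + 80 = 278.
Row 3: 59 + 74 + 77 + 68 = 278.
Row 4: 56 + 89 + 86 + 47 = 278.
Column 1: 92 + 71 + 59 + 56 = 278.
Column 2: 53 + 62 + 74 + 89 = 278.
Column 3: 50 + 65 + 77 + 86 = 278.
Column 4: 83 + 80 + 68 + 47 = 278.
Main diagonal: 92 + 62 + 77 + 47 = 278.
Anti-diagonal: 83 + 65 + 74 + 56 = 278.
All lines sum to 278.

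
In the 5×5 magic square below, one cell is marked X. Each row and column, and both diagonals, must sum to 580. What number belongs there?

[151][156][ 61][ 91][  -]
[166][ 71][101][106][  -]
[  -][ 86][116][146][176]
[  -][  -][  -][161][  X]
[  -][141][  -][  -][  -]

The remaining cell in row 1 is (1,5) = 580 − 459 = 121.
The remaining cell in row 2 is (2,5) = 580 − 444 = 136.
Row 3: 86 + 116 + 146 + 176 + ? = 580, so (3,1) = 56.
The remaining cell in column 2 is (4,2) = 580 − 454 = 126.
From column 4, 580 − (91 + 106 + 146 + 161) gives (5,4) = 76.
Main diagonal must total 580; the given cells sum to 499, so (5,5) = 81.
From anti-diagonal, 580 − (121 + 106 + 116 + 126) gives (5,1) = 111.
From row 5, 580 − (111 + 141 + 76 + 81) gives (5,3) = 171.
Using column 1: 151 + 166 + 56 + 111 + ? → (4,1) = 580 − 484 = 96.
From column 3, 580 − (61 + 101 + 116 + 171) gives (4,3) = 131.
Using column 5: 121 + 136 + 176 + 81 + ? → (4,5) = 580 − 514 = 66.

66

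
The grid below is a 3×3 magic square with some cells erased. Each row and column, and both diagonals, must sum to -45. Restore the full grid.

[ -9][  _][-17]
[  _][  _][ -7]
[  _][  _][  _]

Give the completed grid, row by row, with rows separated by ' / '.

-9 -19 -17 / -23 -15 -7 / -13 -11 -21

Row 1 must total -45; the given cells sum to -26, so (1,2) = -19.
Column 3 must total -45; the given cells sum to -24, so (3,3) = -21.
Using main diagonal: -9 + (-21) + ? → (2,2) = -45 − (-30) = -15.
From anti-diagonal, -45 − (-17 + (-15)) gives (3,1) = -13.
The remaining cell in row 2 is (2,1) = -45 − (-22) = -23.
The remaining cell in row 3 is (3,2) = -45 − (-34) = -11.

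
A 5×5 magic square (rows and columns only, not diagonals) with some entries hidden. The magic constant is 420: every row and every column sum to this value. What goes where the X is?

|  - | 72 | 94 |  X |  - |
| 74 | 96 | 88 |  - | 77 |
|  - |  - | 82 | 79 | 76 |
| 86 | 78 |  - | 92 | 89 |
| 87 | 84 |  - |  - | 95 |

From row 2, 420 − (74 + 96 + 88 + 77) gives (2,4) = 85.
Row 4: 86 + 78 + 92 + 89 + ? = 420, so (4,3) = 75.
From column 2, 420 − (72 + 96 + 78 + 84) gives (3,2) = 90.
Column 3: 94 + 88 + 82 + 75 + ? = 420, so (5,3) = 81.
The remaining cell in column 5 is (1,5) = 420 − 337 = 83.
Row 3 needs 420; the known cells sum to 327, so (3,1) = 93.
The remaining cell in row 5 is (5,4) = 420 − 347 = 73.
Column 1 needs 420; the known cells sum to 340, so (1,1) = 80.
Column 4 needs 420; the known cells sum to 329, so (1,4) = 91.

91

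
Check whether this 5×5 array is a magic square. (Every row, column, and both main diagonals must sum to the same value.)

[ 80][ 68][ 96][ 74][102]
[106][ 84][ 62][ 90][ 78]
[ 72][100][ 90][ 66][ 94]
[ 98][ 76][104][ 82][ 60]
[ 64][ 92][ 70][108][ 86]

No — row 2 sums to 420 but main diagonal sums to 422.

Row 1: 80 + 68 + 96 + 74 + 102 = 420.
Row 2: 106 + 84 + 62 + 90 + 78 = 420.
Row 3: 72 + 100 + 90 + 66 + 94 = 422.
Row 4: 98 + 76 + 104 + 82 + 60 = 420.
Row 5: 64 + 92 + 70 + 108 + 86 = 420.
Column 1: 80 + 106 + 72 + 98 + 64 = 420.
Column 2: 68 + 84 + 100 + 76 + 92 = 420.
Column 3: 96 + 62 + 90 + 104 + 70 = 422.
Column 4: 74 + 90 + 66 + 82 + 108 = 420.
Column 5: 102 + 78 + 94 + 60 + 86 = 420.
Main diagonal: 80 + 84 + 90 + 82 + 86 = 422.
Anti-diagonal: 102 + 90 + 90 + 76 + 64 = 422.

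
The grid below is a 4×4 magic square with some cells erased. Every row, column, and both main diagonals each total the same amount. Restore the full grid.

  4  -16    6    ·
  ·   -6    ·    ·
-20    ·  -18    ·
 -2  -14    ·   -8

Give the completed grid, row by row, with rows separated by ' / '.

Main diagonal is already complete: 4 + -6 + -18 + -8 = -28, so that is the magic constant.
From row 1, -28 − (4 + (-16) + 6) gives (1,4) = -22.
Using row 4: -2 + (-14) + (-8) + ? → (4,3) = -28 − (-24) = -4.
The remaining cell in column 1 is (2,1) = -28 − (-18) = -10.
Column 2 needs -28; the known cells sum to -36, so (3,2) = 8.
The remaining cell in column 3 is (2,3) = -28 − (-16) = -12.
Using row 2: -10 + (-6) + (-12) + ? → (2,4) = -28 − (-28) = 0.
From row 3, -28 − (-20 + 8 + (-18)) gives (3,4) = 2.

4 -16 6 -22 / -10 -6 -12 0 / -20 8 -18 2 / -2 -14 -4 -8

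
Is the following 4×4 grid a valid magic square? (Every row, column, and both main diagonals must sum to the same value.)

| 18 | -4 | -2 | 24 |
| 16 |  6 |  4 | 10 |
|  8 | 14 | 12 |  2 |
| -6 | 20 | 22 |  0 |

Row 1: 18 + (-4) + (-2) + 24 = 36.
Row 2: 16 + 6 + 4 + 10 = 36.
Row 3: 8 + 14 + 12 + 2 = 36.
Row 4: -6 + 20 + 22 + 0 = 36.
Column 1: 18 + 16 + 8 + (-6) = 36.
Column 2: -4 + 6 + 14 + 20 = 36.
Column 3: -2 + 4 + 12 + 22 = 36.
Column 4: 24 + 10 + 2 + 0 = 36.
Main diagonal: 18 + 6 + 12 + 0 = 36.
Anti-diagonal: 24 + 4 + 14 + (-6) = 36.
All lines sum to 36.

Yes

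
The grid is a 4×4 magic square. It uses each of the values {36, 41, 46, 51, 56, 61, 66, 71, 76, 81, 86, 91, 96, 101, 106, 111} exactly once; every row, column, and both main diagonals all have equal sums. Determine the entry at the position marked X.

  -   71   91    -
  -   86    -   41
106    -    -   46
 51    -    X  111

The 16 entries sum to 1176, so each line sums to 1176/4 = 294.
Column 4: 41 + 46 + 111 + ? = 294, so (1,4) = 96.
Row 1: 71 + 91 + 96 + ? = 294, so (1,1) = 36.
The remaining cell in column 1 is (2,1) = 294 − 193 = 101.
Using main diagonal: 36 + 86 + 111 + ? → (3,3) = 294 − 233 = 61.
From row 2, 294 − (101 + 86 + 41) gives (2,3) = 66.
Row 3 must total 294; the given cells sum to 213, so (3,2) = 81.
Column 2 needs 294; the known cells sum to 238, so (4,2) = 56.
Column 3: 91 + 66 + 61 + ? = 294, so (4,3) = 76.

76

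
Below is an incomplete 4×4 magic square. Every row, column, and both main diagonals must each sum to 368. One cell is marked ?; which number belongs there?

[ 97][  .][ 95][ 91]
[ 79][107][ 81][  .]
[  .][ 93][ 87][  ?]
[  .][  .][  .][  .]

99

The remaining cell in row 1 is (1,2) = 368 − 283 = 85.
From row 2, 368 − (79 + 107 + 81) gives (2,4) = 101.
Column 2 must total 368; the given cells sum to 285, so (4,2) = 83.
From column 3, 368 − (95 + 81 + 87) gives (4,3) = 105.
Using main diagonal: 97 + 107 + 87 + ? → (4,4) = 368 − 291 = 77.
Using anti-diagonal: 91 + 81 + 93 + ? → (4,1) = 368 − 265 = 103.
Column 1: 97 + 79 + 103 + ? = 368, so (3,1) = 89.
The remaining cell in column 4 is (3,4) = 368 − 269 = 99.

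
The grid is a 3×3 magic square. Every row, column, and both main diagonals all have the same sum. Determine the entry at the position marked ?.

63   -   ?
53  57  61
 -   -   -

Row 2 is complete and sums to 171; that is the magic constant.
The remaining cell in column 1 is (3,1) = 171 − 116 = 55.
The remaining cell in main diagonal is (3,3) = 171 − 120 = 51.
Anti-diagonal: 57 + 55 + ? = 171, so (1,3) = 59.

59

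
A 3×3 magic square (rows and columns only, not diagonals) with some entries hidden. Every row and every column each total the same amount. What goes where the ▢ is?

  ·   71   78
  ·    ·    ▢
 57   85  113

64

Row 3 is complete and sums to 255; that is the magic constant.
Row 1 needs 255; the known cells sum to 149, so (1,1) = 106.
Column 1 needs 255; the known cells sum to 163, so (2,1) = 92.
Column 2 needs 255; the known cells sum to 156, so (2,2) = 99.
From column 3, 255 − (78 + 113) gives (2,3) = 64.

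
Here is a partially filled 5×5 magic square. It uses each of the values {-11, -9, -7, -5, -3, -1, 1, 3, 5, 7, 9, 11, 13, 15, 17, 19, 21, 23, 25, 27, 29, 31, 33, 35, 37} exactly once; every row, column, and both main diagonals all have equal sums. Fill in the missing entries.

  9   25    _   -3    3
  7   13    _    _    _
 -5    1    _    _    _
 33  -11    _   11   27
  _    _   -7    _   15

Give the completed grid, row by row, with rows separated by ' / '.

9 25 31 -3 3 / 7 13 19 35 -9 / -5 1 17 23 29 / 33 -11 5 11 27 / 21 37 -7 -1 15

The 25 entries sum to 325, so each line sums to 325/5 = 65.
The remaining cell in row 1 is (1,3) = 65 − 34 = 31.
The remaining cell in row 4 is (4,3) = 65 − 60 = 5.
Column 1 needs 65; the known cells sum to 44, so (5,1) = 21.
Column 2 needs 65; the known cells sum to 28, so (5,2) = 37.
Main diagonal needs 65; the known cells sum to 48, so (3,3) = 17.
From anti-diagonal, 65 − (3 + 17 + (-11) + 21) gives (2,4) = 35.
Row 5: 21 + 37 + (-7) + 15 + ? = 65, so (5,4) = -1.
Column 3 must total 65; the given cells sum to 46, so (2,3) = 19.
Column 4 needs 65; the known cells sum to 42, so (3,4) = 23.
From row 2, 65 − (7 + 13 + 19 + 35) gives (2,5) = -9.
Row 3: -5 + 1 + 17 + 23 + ? = 65, so (3,5) = 29.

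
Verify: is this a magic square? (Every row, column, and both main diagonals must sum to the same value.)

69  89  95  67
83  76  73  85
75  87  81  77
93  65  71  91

Row 1: 69 + 89 + 95 + 67 = 320.
Row 2: 83 + 76 + 73 + 85 = 317.
Row 3: 75 + 87 + 81 + 77 = 320.
Row 4: 93 + 65 + 71 + 91 = 320.
Column 1: 69 + 83 + 75 + 93 = 320.
Column 2: 89 + 76 + 87 + 65 = 317.
Column 3: 95 + 73 + 81 + 71 = 320.
Column 4: 67 + 85 + 77 + 91 = 320.
Main diagonal: 69 + 76 + 81 + 91 = 317.
Anti-diagonal: 67 + 73 + 87 + 93 = 320.

No — row 4 sums to 320 but column 2 sums to 317.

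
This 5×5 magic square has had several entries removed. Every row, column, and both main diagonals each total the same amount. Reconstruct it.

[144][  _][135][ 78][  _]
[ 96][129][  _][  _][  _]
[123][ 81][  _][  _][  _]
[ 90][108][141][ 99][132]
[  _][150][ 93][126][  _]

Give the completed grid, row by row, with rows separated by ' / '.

Row 4 is already complete: 90 + 108 + 141 + 99 + 132 = 570, so that is the magic constant.
Using column 1: 144 + 96 + 123 + 90 + ? → (5,1) = 570 − 453 = 117.
The remaining cell in column 2 is (1,2) = 570 − 468 = 102.
From row 1, 570 − (144 + 102 + 135 + 78) gives (1,5) = 111.
Row 5 needs 570; the known cells sum to 486, so (5,5) = 84.
Using main diagonal: 144 + 129 + 99 + 84 + ? → (3,3) = 570 − 456 = 114.
Anti-diagonal must total 570; the given cells sum to 450, so (2,4) = 120.
From column 3, 570 − (135 + 114 + 141 + 93) gives (2,3) = 87.
Using column 4: 78 + 120 + 99 + 126 + ? → (3,4) = 570 − 423 = 147.
Row 2 needs 570; the known cells sum to 432, so (2,5) = 138.
The remaining cell in row 3 is (3,5) = 570 − 465 = 105.

144 102 135 78 111 / 96 129 87 120 138 / 123 81 114 147 105 / 90 108 141 99 132 / 117 150 93 126 84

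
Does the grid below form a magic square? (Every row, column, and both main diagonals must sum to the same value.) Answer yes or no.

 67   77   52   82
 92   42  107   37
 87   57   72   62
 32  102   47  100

Row 1: 67 + 77 + 52 + 82 = 278.
Row 2: 92 + 42 + 107 + 37 = 278.
Row 3: 87 + 57 + 72 + 62 = 278.
Row 4: 32 + 102 + 47 + 100 = 281.
Column 1: 67 + 92 + 87 + 32 = 278.
Column 2: 77 + 42 + 57 + 102 = 278.
Column 3: 52 + 107 + 72 + 47 = 278.
Column 4: 82 + 37 + 62 + 100 = 281.
Main diagonal: 67 + 42 + 72 + 100 = 281.
Anti-diagonal: 82 + 107 + 57 + 32 = 278.

No — anti-diagonal sums to 278 but main diagonal sums to 281.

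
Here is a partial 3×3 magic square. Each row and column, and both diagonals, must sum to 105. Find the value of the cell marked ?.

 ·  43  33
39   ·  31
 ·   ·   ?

Row 1 needs 105; the known cells sum to 76, so (1,1) = 29.
Using row 2: 39 + 31 + ? → (2,2) = 105 − 70 = 35.
From column 1, 105 − (29 + 39) gives (3,1) = 37.
Column 2 must total 105; the given cells sum to 78, so (3,2) = 27.
Using column 3: 33 + 31 + ? → (3,3) = 105 − 64 = 41.

41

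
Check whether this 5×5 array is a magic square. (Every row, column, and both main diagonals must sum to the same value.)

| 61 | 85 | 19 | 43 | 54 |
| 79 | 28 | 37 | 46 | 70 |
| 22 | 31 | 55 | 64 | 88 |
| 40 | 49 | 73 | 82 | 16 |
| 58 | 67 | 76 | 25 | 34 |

Row 1: 61 + 85 + 19 + 43 + 54 = 262.
Row 2: 79 + 28 + 37 + 46 + 70 = 260.
Row 3: 22 + 31 + 55 + 64 + 88 = 260.
Row 4: 40 + 49 + 73 + 82 + 16 = 260.
Row 5: 58 + 67 + 76 + 25 + 34 = 260.
Column 1: 61 + 79 + 22 + 40 + 58 = 260.
Column 2: 85 + 28 + 31 + 49 + 67 = 260.
Column 3: 19 + 37 + 55 + 73 + 76 = 260.
Column 4: 43 + 46 + 64 + 82 + 25 = 260.
Column 5: 54 + 70 + 88 + 16 + 34 = 262.
Main diagonal: 61 + 28 + 55 + 82 + 34 = 260.
Anti-diagonal: 54 + 46 + 55 + 49 + 58 = 262.

No — row 3 sums to 260 but row 1 sums to 262.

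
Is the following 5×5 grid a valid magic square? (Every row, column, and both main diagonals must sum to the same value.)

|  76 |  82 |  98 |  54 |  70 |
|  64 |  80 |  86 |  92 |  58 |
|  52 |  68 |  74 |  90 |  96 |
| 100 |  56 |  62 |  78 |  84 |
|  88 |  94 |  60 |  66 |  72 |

Yes

Row 1: 76 + 82 + 98 + 54 + 70 = 380.
Row 2: 64 + 80 + 86 + 92 + 58 = 380.
Row 3: 52 + 68 + 74 + 90 + 96 = 380.
Row 4: 100 + 56 + 62 + 78 + 84 = 380.
Row 5: 88 + 94 + 60 + 66 + 72 = 380.
Column 1: 76 + 64 + 52 + 100 + 88 = 380.
Column 2: 82 + 80 + 68 + 56 + 94 = 380.
Column 3: 98 + 86 + 74 + 62 + 60 = 380.
Column 4: 54 + 92 + 90 + 78 + 66 = 380.
Column 5: 70 + 58 + 96 + 84 + 72 = 380.
Main diagonal: 76 + 80 + 74 + 78 + 72 = 380.
Anti-diagonal: 70 + 92 + 74 + 56 + 88 = 380.
All lines sum to 380.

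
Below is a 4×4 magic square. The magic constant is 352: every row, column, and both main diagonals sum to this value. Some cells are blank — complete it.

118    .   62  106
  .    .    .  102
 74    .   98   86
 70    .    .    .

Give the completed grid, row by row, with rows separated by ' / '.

Row 1: 118 + 62 + 106 + ? = 352, so (1,2) = 66.
Row 3 must total 352; the given cells sum to 258, so (3,2) = 94.
The remaining cell in column 1 is (2,1) = 352 − 262 = 90.
Using column 4: 106 + 102 + 86 + ? → (4,4) = 352 − 294 = 58.
Using main diagonal: 118 + 98 + 58 + ? → (2,2) = 352 − 274 = 78.
Anti-diagonal: 106 + 94 + 70 + ? = 352, so (2,3) = 82.
Column 2 needs 352; the known cells sum to 238, so (4,2) = 114.
From column 3, 352 − (62 + 82 + 98) gives (4,3) = 110.

118 66 62 106 / 90 78 82 102 / 74 94 98 86 / 70 114 110 58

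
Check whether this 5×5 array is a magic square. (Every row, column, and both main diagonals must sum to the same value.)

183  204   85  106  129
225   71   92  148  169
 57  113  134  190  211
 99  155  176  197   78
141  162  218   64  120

Row 1: 183 + 204 + 85 + 106 + 129 = 707.
Row 2: 225 + 71 + 92 + 148 + 169 = 705.
Row 3: 57 + 113 + 134 + 190 + 211 = 705.
Row 4: 99 + 155 + 176 + 197 + 78 = 705.
Row 5: 141 + 162 + 218 + 64 + 120 = 705.
Column 1: 183 + 225 + 57 + 99 + 141 = 705.
Column 2: 204 + 71 + 113 + 155 + 162 = 705.
Column 3: 85 + 92 + 134 + 176 + 218 = 705.
Column 4: 106 + 148 + 190 + 197 + 64 = 705.
Column 5: 129 + 169 + 211 + 78 + 120 = 707.
Main diagonal: 183 + 71 + 134 + 197 + 120 = 705.
Anti-diagonal: 129 + 148 + 134 + 155 + 141 = 707.

No — main diagonal sums to 705 but anti-diagonal sums to 707.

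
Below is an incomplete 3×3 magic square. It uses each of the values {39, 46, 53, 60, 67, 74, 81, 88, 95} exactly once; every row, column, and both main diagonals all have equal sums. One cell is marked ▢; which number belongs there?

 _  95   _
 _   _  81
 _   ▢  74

The 9 entries sum to 603, so each line sums to 603/3 = 201.
The remaining cell in column 3 is (1,3) = 201 − 155 = 46.
Row 1 needs 201; the known cells sum to 141, so (1,1) = 60.
Main diagonal: 60 + 74 + ? = 201, so (2,2) = 67.
Anti-diagonal must total 201; the given cells sum to 113, so (3,1) = 88.
From row 2, 201 − (67 + 81) gives (2,1) = 53.
Row 3: 88 + 74 + ? = 201, so (3,2) = 39.

39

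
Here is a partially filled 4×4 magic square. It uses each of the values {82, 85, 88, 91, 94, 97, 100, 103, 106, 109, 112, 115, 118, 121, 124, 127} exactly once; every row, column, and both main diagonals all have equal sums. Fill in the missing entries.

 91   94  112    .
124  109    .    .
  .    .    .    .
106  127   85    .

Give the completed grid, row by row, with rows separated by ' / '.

The 16 entries sum to 1672, so each line sums to 1672/4 = 418.
Row 1 must total 418; the given cells sum to 297, so (1,4) = 121.
Row 4 must total 418; the given cells sum to 318, so (4,4) = 100.
The remaining cell in column 1 is (3,1) = 418 − 321 = 97.
From column 2, 418 − (94 + 109 + 127) gives (3,2) = 88.
From main diagonal, 418 − (91 + 109 + 100) gives (3,3) = 118.
Anti-diagonal: 121 + 88 + 106 + ? = 418, so (2,3) = 103.
The remaining cell in row 2 is (2,4) = 418 − 336 = 82.
Row 3 needs 418; the known cells sum to 303, so (3,4) = 115.

91 94 112 121 / 124 109 103 82 / 97 88 118 115 / 106 127 85 100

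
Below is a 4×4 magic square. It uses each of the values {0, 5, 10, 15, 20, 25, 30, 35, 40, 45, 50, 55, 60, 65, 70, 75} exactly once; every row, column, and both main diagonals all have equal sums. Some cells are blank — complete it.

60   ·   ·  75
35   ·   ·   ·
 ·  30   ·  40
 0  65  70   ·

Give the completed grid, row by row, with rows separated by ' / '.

The 16 entries sum to 600, so each line sums to 600/4 = 150.
Row 4 must total 150; the given cells sum to 135, so (4,4) = 15.
From column 1, 150 − (60 + 35 + 0) gives (3,1) = 55.
Column 4: 75 + 40 + 15 + ? = 150, so (2,4) = 20.
Anti-diagonal: 75 + 30 + 0 + ? = 150, so (2,3) = 45.
The remaining cell in row 2 is (2,2) = 150 − 100 = 50.
Using row 3: 55 + 30 + 40 + ? → (3,3) = 150 − 125 = 25.
From column 2, 150 − (50 + 30 + 65) gives (1,2) = 5.
Column 3: 45 + 25 + 70 + ? = 150, so (1,3) = 10.

60 5 10 75 / 35 50 45 20 / 55 30 25 40 / 0 65 70 15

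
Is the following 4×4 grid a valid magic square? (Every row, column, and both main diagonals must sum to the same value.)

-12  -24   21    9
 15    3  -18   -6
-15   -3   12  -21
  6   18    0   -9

Row 1: -12 + (-24) + 21 + 9 = -6.
Row 2: 15 + 3 + (-18) + (-6) = -6.
Row 3: -15 + (-3) + 12 + (-21) = -27.
Row 4: 6 + 18 + 0 + (-9) = 15.
Column 1: -12 + 15 + (-15) + 6 = -6.
Column 2: -24 + 3 + (-3) + 18 = -6.
Column 3: 21 + (-18) + 12 + 0 = 15.
Column 4: 9 + (-6) + (-21) + (-9) = -27.
Main diagonal: -12 + 3 + 12 + (-9) = -6.
Anti-diagonal: 9 + (-18) + (-3) + 6 = -6.

No — anti-diagonal sums to -6 but column 4 sums to -27.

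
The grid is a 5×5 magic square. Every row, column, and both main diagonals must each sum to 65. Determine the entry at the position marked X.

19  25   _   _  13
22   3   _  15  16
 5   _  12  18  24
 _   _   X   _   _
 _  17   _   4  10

Row 2 needs 65; the known cells sum to 56, so (2,3) = 9.
From row 3, 65 − (5 + 12 + 18 + 24) gives (3,2) = 6.
Using column 2: 25 + 3 + 6 + 17 + ? → (4,2) = 65 − 51 = 14.
Using column 5: 13 + 16 + 24 + 10 + ? → (4,5) = 65 − 63 = 2.
Using main diagonal: 19 + 3 + 12 + 10 + ? → (4,4) = 65 − 44 = 21.
Anti-diagonal needs 65; the known cells sum to 54, so (5,1) = 11.
Row 5: 11 + 17 + 4 + 10 + ? = 65, so (5,3) = 23.
Column 1 must total 65; the given cells sum to 57, so (4,1) = 8.
Column 4: 15 + 18 + 21 + 4 + ? = 65, so (1,4) = 7.
The remaining cell in row 1 is (1,3) = 65 − 64 = 1.
From row 4, 65 − (8 + 14 + 21 + 2) gives (4,3) = 20.

20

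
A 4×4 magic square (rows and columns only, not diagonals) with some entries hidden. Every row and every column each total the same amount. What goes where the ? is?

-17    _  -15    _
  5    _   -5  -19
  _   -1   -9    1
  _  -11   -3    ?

Column 3 is complete and sums to -32; that is the magic constant.
Row 2 must total -32; the given cells sum to -19, so (2,2) = -13.
Using row 3: -1 + (-9) + 1 + ? → (3,1) = -32 − (-9) = -23.
From column 1, -32 − (-17 + 5 + (-23)) gives (4,1) = 3.
Column 2 must total -32; the given cells sum to -25, so (1,2) = -7.
Row 1: -17 + (-7) + (-15) + ? = -32, so (1,4) = 7.
Row 4 needs -32; the known cells sum to -11, so (4,4) = -21.

-21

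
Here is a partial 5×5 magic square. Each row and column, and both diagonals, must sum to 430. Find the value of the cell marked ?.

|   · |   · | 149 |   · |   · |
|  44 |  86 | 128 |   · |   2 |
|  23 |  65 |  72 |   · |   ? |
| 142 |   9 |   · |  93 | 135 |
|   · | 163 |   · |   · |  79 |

156

Using row 2: 44 + 86 + 128 + 2 + ? → (2,4) = 430 − 260 = 170.
From row 4, 430 − (142 + 9 + 93 + 135) gives (4,3) = 51.
Column 2 needs 430; the known cells sum to 323, so (1,2) = 107.
Column 3 needs 430; the known cells sum to 400, so (5,3) = 30.
Main diagonal must total 430; the given cells sum to 330, so (1,1) = 100.
Column 1: 100 + 44 + 23 + 142 + ? = 430, so (5,1) = 121.
The remaining cell in anti-diagonal is (1,5) = 430 − 372 = 58.
The remaining cell in row 1 is (1,4) = 430 − 414 = 16.
From row 5, 430 − (121 + 163 + 30 + 79) gives (5,4) = 37.
The remaining cell in column 4 is (3,4) = 430 − 316 = 114.
From column 5, 430 − (58 + 2 + 135 + 79) gives (3,5) = 156.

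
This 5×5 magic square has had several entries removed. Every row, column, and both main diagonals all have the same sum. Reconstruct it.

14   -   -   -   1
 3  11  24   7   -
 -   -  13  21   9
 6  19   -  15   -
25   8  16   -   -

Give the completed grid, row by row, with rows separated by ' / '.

Anti-diagonal is already complete: 1 + 7 + 13 + 19 + 25 = 65, so that is the magic constant.
Using row 2: 3 + 11 + 24 + 7 + ? → (2,5) = 65 − 45 = 20.
Column 1: 14 + 3 + 6 + 25 + ? = 65, so (3,1) = 17.
The remaining cell in main diagonal is (5,5) = 65 − 53 = 12.
Using row 3: 17 + 13 + 21 + 9 + ? → (3,2) = 65 − 60 = 5.
Using row 5: 25 + 8 + 16 + 12 + ? → (5,4) = 65 − 61 = 4.
Using column 2: 11 + 5 + 19 + 8 + ? → (1,2) = 65 − 43 = 22.
The remaining cell in column 4 is (1,4) = 65 − 47 = 18.
Using column 5: 1 + 20 + 9 + 12 + ? → (4,5) = 65 − 42 = 23.
Row 1 must total 65; the given cells sum to 55, so (1,3) = 10.
Row 4: 6 + 19 + 15 + 23 + ? = 65, so (4,3) = 2.

14 22 10 18 1 / 3 11 24 7 20 / 17 5 13 21 9 / 6 19 2 15 23 / 25 8 16 4 12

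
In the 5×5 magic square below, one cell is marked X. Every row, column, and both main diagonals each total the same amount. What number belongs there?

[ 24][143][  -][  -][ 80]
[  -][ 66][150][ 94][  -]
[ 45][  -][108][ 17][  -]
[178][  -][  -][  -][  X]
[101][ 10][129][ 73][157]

Row 5 is complete and sums to 470; that is the magic constant.
Column 1 must total 470; the given cells sum to 348, so (2,1) = 122.
Main diagonal: 24 + 66 + 108 + 157 + ? = 470, so (4,4) = 115.
Anti-diagonal: 80 + 94 + 108 + 101 + ? = 470, so (4,2) = 87.
Row 2 needs 470; the known cells sum to 432, so (2,5) = 38.
The remaining cell in column 2 is (3,2) = 470 − 306 = 164.
From column 4, 470 − (94 + 17 + 115 + 73) gives (1,4) = 171.
The remaining cell in row 1 is (1,3) = 470 − 418 = 52.
Row 3 must total 470; the given cells sum to 334, so (3,5) = 136.
The remaining cell in column 3 is (4,3) = 470 − 439 = 31.
Using column 5: 80 + 38 + 136 + 157 + ? → (4,5) = 470 − 411 = 59.

59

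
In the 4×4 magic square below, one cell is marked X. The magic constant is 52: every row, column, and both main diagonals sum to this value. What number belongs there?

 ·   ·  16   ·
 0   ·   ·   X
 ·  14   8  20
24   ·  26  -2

22

Using row 3: 14 + 8 + 20 + ? → (3,1) = 52 − 42 = 10.
Row 4 must total 52; the given cells sum to 48, so (4,2) = 4.
Column 1: 0 + 10 + 24 + ? = 52, so (1,1) = 18.
Column 3: 16 + 8 + 26 + ? = 52, so (2,3) = 2.
Main diagonal must total 52; the given cells sum to 24, so (2,2) = 28.
The remaining cell in anti-diagonal is (1,4) = 52 − 40 = 12.
Row 1: 18 + 16 + 12 + ? = 52, so (1,2) = 6.
Using row 2: 0 + 28 + 2 + ? → (2,4) = 52 − 30 = 22.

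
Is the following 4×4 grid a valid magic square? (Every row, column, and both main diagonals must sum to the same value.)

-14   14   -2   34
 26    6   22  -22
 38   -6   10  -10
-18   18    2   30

Row 1: -14 + 14 + (-2) + 34 = 32.
Row 2: 26 + 6 + 22 + (-22) = 32.
Row 3: 38 + (-6) + 10 + (-10) = 32.
Row 4: -18 + 18 + 2 + 30 = 32.
Column 1: -14 + 26 + 38 + (-18) = 32.
Column 2: 14 + 6 + (-6) + 18 = 32.
Column 3: -2 + 22 + 10 + 2 = 32.
Column 4: 34 + (-22) + (-10) + 30 = 32.
Main diagonal: -14 + 6 + 10 + 30 = 32.
Anti-diagonal: 34 + 22 + (-6) + (-18) = 32.
All lines sum to 32.

Yes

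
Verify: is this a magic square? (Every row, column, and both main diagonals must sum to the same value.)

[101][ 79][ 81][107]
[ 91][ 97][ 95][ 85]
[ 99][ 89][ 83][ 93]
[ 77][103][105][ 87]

Row 1: 101 + 79 + 81 + 107 = 368.
Row 2: 91 + 97 + 95 + 85 = 368.
Row 3: 99 + 89 + 83 + 93 = 364.
Row 4: 77 + 103 + 105 + 87 = 372.
Column 1: 101 + 91 + 99 + 77 = 368.
Column 2: 79 + 97 + 89 + 103 = 368.
Column 3: 81 + 95 + 83 + 105 = 364.
Column 4: 107 + 85 + 93 + 87 = 372.
Main diagonal: 101 + 97 + 83 + 87 = 368.
Anti-diagonal: 107 + 95 + 89 + 77 = 368.

No — column 3 sums to 364 but column 4 sums to 372.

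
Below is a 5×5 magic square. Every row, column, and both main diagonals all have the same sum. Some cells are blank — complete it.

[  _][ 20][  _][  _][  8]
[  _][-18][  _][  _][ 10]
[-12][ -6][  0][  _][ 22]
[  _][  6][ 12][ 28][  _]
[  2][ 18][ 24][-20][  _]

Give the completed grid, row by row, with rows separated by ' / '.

14 20 -14 -8 8 / 26 -18 -2 4 10 / -12 -6 0 16 22 / -10 6 12 28 -16 / 2 18 24 -20 -4

Column 2 is already complete: 20 + -18 + -6 + 6 + 18 = 20, so that is the magic constant.
Using row 3: -12 + (-6) + 0 + 22 + ? → (3,4) = 20 − 4 = 16.
Row 5: 2 + 18 + 24 + (-20) + ? = 20, so (5,5) = -4.
Using column 5: 8 + 10 + 22 + (-4) + ? → (4,5) = 20 − 36 = -16.
The remaining cell in main diagonal is (1,1) = 20 − 6 = 14.
Anti-diagonal needs 20; the known cells sum to 16, so (2,4) = 4.
From row 4, 20 − (6 + 12 + 28 + (-16)) gives (4,1) = -10.
The remaining cell in column 1 is (2,1) = 20 − (-6) = 26.
Column 4: 4 + 16 + 28 + (-20) + ? = 20, so (1,4) = -8.
Row 1 needs 20; the known cells sum to 34, so (1,3) = -14.
The remaining cell in row 2 is (2,3) = 20 − 22 = -2.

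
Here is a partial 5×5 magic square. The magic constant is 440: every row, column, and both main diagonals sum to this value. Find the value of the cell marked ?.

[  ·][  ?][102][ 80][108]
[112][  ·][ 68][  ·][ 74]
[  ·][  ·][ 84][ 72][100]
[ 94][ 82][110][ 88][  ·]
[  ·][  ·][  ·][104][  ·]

Using row 4: 94 + 82 + 110 + 88 + ? → (4,5) = 440 − 374 = 66.
Using column 3: 102 + 68 + 84 + 110 + ? → (5,3) = 440 − 364 = 76.
Column 4 needs 440; the known cells sum to 344, so (2,4) = 96.
Column 5: 108 + 74 + 100 + 66 + ? = 440, so (5,5) = 92.
Anti-diagonal needs 440; the known cells sum to 370, so (5,1) = 70.
From row 2, 440 − (112 + 68 + 96 + 74) gives (2,2) = 90.
Using row 5: 70 + 76 + 104 + 92 + ? → (5,2) = 440 − 342 = 98.
Using main diagonal: 90 + 84 + 88 + 92 + ? → (1,1) = 440 − 354 = 86.
Using row 1: 86 + 102 + 80 + 108 + ? → (1,2) = 440 − 376 = 64.

64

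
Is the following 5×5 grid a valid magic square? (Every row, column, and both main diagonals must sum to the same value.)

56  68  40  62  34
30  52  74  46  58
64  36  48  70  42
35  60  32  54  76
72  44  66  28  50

No — row 2 sums to 260 but row 4 sums to 257.

Row 1: 56 + 68 + 40 + 62 + 34 = 260.
Row 2: 30 + 52 + 74 + 46 + 58 = 260.
Row 3: 64 + 36 + 48 + 70 + 42 = 260.
Row 4: 35 + 60 + 32 + 54 + 76 = 257.
Row 5: 72 + 44 + 66 + 28 + 50 = 260.
Column 1: 56 + 30 + 64 + 35 + 72 = 257.
Column 2: 68 + 52 + 36 + 60 + 44 = 260.
Column 3: 40 + 74 + 48 + 32 + 66 = 260.
Column 4: 62 + 46 + 70 + 54 + 28 = 260.
Column 5: 34 + 58 + 42 + 76 + 50 = 260.
Main diagonal: 56 + 52 + 48 + 54 + 50 = 260.
Anti-diagonal: 34 + 46 + 48 + 60 + 72 = 260.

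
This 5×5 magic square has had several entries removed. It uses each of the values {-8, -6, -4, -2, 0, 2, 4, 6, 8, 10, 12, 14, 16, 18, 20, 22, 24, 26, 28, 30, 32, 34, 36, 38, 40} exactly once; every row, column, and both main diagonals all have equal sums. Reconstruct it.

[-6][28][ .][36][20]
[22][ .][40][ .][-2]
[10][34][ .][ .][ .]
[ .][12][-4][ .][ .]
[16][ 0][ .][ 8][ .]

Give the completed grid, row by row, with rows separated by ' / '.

The 25 entries sum to 400, so each line sums to 400/5 = 80.
The remaining cell in row 1 is (1,3) = 80 − 78 = 2.
Using column 1: -6 + 22 + 10 + 16 + ? → (4,1) = 80 − 42 = 38.
Column 2 must total 80; the given cells sum to 74, so (2,2) = 6.
Using row 2: 22 + 6 + 40 + (-2) + ? → (2,4) = 80 − 66 = 14.
Using anti-diagonal: 20 + 14 + 12 + 16 + ? → (3,3) = 80 − 62 = 18.
Column 3 must total 80; the given cells sum to 56, so (5,3) = 24.
Row 5: 16 + 0 + 24 + 8 + ? = 80, so (5,5) = 32.
Main diagonal: -6 + 6 + 18 + 32 + ? = 80, so (4,4) = 30.
Using row 4: 38 + 12 + (-4) + 30 + ? → (4,5) = 80 − 76 = 4.
Using column 4: 36 + 14 + 30 + 8 + ? → (3,4) = 80 − 88 = -8.
Using column 5: 20 + (-2) + 4 + 32 + ? → (3,5) = 80 − 54 = 26.

-6 28 2 36 20 / 22 6 40 14 -2 / 10 34 18 -8 26 / 38 12 -4 30 4 / 16 0 24 8 32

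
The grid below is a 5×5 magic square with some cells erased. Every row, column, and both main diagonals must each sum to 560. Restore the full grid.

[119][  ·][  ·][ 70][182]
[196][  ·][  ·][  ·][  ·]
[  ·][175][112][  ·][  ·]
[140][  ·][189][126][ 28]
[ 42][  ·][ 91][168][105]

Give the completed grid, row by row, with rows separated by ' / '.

Row 4 must total 560; the given cells sum to 483, so (4,2) = 77.
Row 5: 42 + 91 + 168 + 105 + ? = 560, so (5,2) = 154.
Column 1 must total 560; the given cells sum to 497, so (3,1) = 63.
Main diagonal must total 560; the given cells sum to 462, so (2,2) = 98.
Using anti-diagonal: 182 + 112 + 77 + 42 + ? → (2,4) = 560 − 413 = 147.
From column 2, 560 − (98 + 175 + 77 + 154) gives (1,2) = 56.
Column 4 needs 560; the known cells sum to 511, so (3,4) = 49.
Row 1: 119 + 56 + 70 + 182 + ? = 560, so (1,3) = 133.
The remaining cell in row 3 is (3,5) = 560 − 399 = 161.
Column 3 needs 560; the known cells sum to 525, so (2,3) = 35.
Column 5: 182 + 161 + 28 + 105 + ? = 560, so (2,5) = 84.

119 56 133 70 182 / 196 98 35 147 84 / 63 175 112 49 161 / 140 77 189 126 28 / 42 154 91 168 105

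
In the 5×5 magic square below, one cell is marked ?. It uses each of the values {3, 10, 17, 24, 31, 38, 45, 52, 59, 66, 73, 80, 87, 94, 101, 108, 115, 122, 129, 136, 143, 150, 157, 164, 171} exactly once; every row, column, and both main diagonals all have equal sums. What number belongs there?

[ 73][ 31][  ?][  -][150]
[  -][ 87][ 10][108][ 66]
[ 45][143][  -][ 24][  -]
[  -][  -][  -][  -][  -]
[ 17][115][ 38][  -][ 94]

The 25 entries sum to 2175, so each line sums to 2175/5 = 435.
The remaining cell in row 2 is (2,1) = 435 − 271 = 164.
From row 5, 435 − (17 + 115 + 38 + 94) gives (5,4) = 171.
Column 1 must total 435; the given cells sum to 299, so (4,1) = 136.
Column 2 must total 435; the given cells sum to 376, so (4,2) = 59.
Anti-diagonal must total 435; the given cells sum to 334, so (3,3) = 101.
Row 3 needs 435; the known cells sum to 313, so (3,5) = 122.
From column 5, 435 − (150 + 66 + 122 + 94) gives (4,5) = 3.
Main diagonal needs 435; the known cells sum to 355, so (4,4) = 80.
Row 4 must total 435; the given cells sum to 278, so (4,3) = 157.
Column 3 needs 435; the known cells sum to 306, so (1,3) = 129.

129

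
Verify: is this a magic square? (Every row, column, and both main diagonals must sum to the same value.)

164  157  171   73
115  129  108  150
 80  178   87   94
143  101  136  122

No — anti-diagonal sums to 502 but column 4 sums to 439.

Row 1: 164 + 157 + 171 + 73 = 565.
Row 2: 115 + 129 + 108 + 150 = 502.
Row 3: 80 + 178 + 87 + 94 = 439.
Row 4: 143 + 101 + 136 + 122 = 502.
Column 1: 164 + 115 + 80 + 143 = 502.
Column 2: 157 + 129 + 178 + 101 = 565.
Column 3: 171 + 108 + 87 + 136 = 502.
Column 4: 73 + 150 + 94 + 122 = 439.
Main diagonal: 164 + 129 + 87 + 122 = 502.
Anti-diagonal: 73 + 108 + 178 + 143 = 502.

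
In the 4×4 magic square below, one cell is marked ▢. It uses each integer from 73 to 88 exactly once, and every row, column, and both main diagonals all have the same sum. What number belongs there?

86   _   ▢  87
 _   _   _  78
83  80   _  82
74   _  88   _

The entries are 73 through 88, which sum to 1288, so each line sums to 1288/4 = 322.
From row 3, 322 − (83 + 80 + 82) gives (3,3) = 77.
From column 1, 322 − (86 + 83 + 74) gives (2,1) = 79.
The remaining cell in column 4 is (4,4) = 322 − 247 = 75.
Using main diagonal: 86 + 77 + 75 + ? → (2,2) = 322 − 238 = 84.
From anti-diagonal, 322 − (87 + 80 + 74) gives (2,3) = 81.
Using row 4: 74 + 88 + 75 + ? → (4,2) = 322 − 237 = 85.
From column 2, 322 − (84 + 80 + 85) gives (1,2) = 73.
Column 3 needs 322; the known cells sum to 246, so (1,3) = 76.

76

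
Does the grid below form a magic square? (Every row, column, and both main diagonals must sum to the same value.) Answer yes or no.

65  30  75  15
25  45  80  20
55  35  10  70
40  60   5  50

Row 1: 65 + 30 + 75 + 15 = 185.
Row 2: 25 + 45 + 80 + 20 = 170.
Row 3: 55 + 35 + 10 + 70 = 170.
Row 4: 40 + 60 + 5 + 50 = 155.
Column 1: 65 + 25 + 55 + 40 = 185.
Column 2: 30 + 45 + 35 + 60 = 170.
Column 3: 75 + 80 + 10 + 5 = 170.
Column 4: 15 + 20 + 70 + 50 = 155.
Main diagonal: 65 + 45 + 10 + 50 = 170.
Anti-diagonal: 15 + 80 + 35 + 40 = 170.

No — column 4 sums to 155 but row 3 sums to 170.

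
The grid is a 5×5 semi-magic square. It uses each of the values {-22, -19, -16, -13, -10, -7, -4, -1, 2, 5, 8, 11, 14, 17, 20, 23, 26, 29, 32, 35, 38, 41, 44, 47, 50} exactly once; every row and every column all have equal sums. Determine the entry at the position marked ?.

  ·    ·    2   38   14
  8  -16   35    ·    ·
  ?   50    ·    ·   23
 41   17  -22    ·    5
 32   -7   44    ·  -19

The 25 entries sum to 350, so each line sums to 350/5 = 70.
Row 4 needs 70; the known cells sum to 41, so (4,4) = 29.
The remaining cell in row 5 is (5,4) = 70 − 50 = 20.
Using column 2: -16 + 50 + 17 + (-7) + ? → (1,2) = 70 − 44 = 26.
From column 3, 70 − (2 + 35 + (-22) + 44) gives (3,3) = 11.
Using column 5: 14 + 23 + 5 + (-19) + ? → (2,5) = 70 − 23 = 47.
From row 1, 70 − (26 + 2 + 38 + 14) gives (1,1) = -10.
Using row 2: 8 + (-16) + 35 + 47 + ? → (2,4) = 70 − 74 = -4.
From column 1, 70 − (-10 + 8 + 41 + 32) gives (3,1) = -1.

-1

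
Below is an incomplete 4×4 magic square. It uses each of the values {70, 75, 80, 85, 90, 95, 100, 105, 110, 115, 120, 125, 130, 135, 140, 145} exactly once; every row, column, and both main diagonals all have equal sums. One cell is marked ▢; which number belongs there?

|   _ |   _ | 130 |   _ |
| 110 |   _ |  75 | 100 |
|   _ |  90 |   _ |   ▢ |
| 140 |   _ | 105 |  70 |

135

The 16 entries sum to 1720, so each line sums to 1720/4 = 430.
Row 2 needs 430; the known cells sum to 285, so (2,2) = 145.
Row 4 needs 430; the known cells sum to 315, so (4,2) = 115.
Column 2 must total 430; the given cells sum to 350, so (1,2) = 80.
Column 3: 130 + 75 + 105 + ? = 430, so (3,3) = 120.
Main diagonal must total 430; the given cells sum to 335, so (1,1) = 95.
Anti-diagonal: 75 + 90 + 140 + ? = 430, so (1,4) = 125.
Column 1 needs 430; the known cells sum to 345, so (3,1) = 85.
Column 4 needs 430; the known cells sum to 295, so (3,4) = 135.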